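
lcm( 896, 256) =1792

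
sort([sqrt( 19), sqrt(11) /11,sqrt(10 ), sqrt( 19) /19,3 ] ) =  [ sqrt(19 )/19,sqrt(11 )/11, 3,sqrt ( 10 ),sqrt( 19 ) ]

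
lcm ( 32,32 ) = 32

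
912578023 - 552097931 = 360480092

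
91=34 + 57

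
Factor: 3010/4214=5/7= 5^1 * 7^( - 1)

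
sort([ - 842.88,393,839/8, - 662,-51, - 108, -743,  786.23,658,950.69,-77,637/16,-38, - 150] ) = [ - 842.88, - 743,-662, - 150, - 108, - 77, - 51, - 38,  637/16 , 839/8,393, 658, 786.23,950.69] 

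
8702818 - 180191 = 8522627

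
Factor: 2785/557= 5 =5^1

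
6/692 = 3/346 = 0.01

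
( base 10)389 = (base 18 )13b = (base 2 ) 110000101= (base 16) 185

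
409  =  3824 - 3415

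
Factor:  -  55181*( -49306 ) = 2720754386=2^1*7^1* 89^1* 277^1* 7883^1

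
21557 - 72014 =  -  50457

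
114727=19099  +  95628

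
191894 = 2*95947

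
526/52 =10 + 3/26 =10.12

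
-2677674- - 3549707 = 872033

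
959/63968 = 959/63968 = 0.01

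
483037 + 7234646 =7717683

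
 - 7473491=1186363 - 8659854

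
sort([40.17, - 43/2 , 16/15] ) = [ - 43/2,16/15,40.17]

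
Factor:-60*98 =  - 2^3*3^1*5^1*7^2 = - 5880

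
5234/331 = 15+ 269/331 = 15.81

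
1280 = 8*160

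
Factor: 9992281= 13^1*23^2*1453^1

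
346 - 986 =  - 640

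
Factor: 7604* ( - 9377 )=  -  71302708 = -2^2*1901^1*9377^1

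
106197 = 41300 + 64897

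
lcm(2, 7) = 14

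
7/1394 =7/1394 = 0.01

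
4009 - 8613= -4604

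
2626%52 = 26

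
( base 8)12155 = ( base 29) 669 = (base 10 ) 5229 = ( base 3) 21011200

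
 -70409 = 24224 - 94633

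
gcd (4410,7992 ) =18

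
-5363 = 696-6059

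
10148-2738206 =-2728058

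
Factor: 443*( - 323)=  - 143089 = -17^1* 19^1 *443^1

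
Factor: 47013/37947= 7^(- 1) * 13^( -1) * 139^( - 1) * 15671^1 = 15671/12649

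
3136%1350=436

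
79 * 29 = 2291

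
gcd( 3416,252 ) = 28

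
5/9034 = 5/9034 = 0.00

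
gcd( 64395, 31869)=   9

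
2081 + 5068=7149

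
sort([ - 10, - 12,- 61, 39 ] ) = [ - 61, - 12, - 10,39] 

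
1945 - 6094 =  - 4149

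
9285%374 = 309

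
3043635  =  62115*49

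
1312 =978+334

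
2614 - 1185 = 1429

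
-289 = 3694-3983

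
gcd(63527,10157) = 1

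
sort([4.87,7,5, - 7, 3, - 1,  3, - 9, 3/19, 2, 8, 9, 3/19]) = [-9, - 7,-1, 3/19, 3/19 , 2, 3, 3,  4.87, 5, 7,8, 9 ] 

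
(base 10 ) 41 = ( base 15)2B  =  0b101001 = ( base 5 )131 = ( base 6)105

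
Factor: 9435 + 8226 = 17661 = 3^1*7^1*29^2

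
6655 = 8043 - 1388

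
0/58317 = 0 = 0.00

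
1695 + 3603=5298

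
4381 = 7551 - 3170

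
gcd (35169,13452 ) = 57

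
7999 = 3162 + 4837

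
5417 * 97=525449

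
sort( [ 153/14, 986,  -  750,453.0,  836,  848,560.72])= [  -  750  ,  153/14,  453.0, 560.72,836,848, 986]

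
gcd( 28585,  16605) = 5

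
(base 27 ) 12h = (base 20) 200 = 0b1100100000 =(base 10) 800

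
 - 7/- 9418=7/9418 = 0.00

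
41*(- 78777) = -3229857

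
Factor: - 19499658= - 2^1*3^1 * 29^1 * 112067^1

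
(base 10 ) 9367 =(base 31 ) 9n5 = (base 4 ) 2102113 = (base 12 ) 5507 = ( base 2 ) 10010010010111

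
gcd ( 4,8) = 4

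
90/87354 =5/4853 = 0.00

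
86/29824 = 43/14912=0.00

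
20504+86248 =106752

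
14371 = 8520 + 5851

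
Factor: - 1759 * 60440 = -106313960 = -2^3*5^1 * 1511^1 * 1759^1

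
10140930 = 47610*213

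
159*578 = 91902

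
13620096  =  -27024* ( - 504) 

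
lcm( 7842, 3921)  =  7842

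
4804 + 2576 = 7380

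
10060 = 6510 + 3550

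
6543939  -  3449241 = 3094698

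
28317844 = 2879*9836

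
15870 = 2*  7935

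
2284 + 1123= 3407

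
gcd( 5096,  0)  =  5096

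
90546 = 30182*3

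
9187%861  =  577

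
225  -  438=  - 213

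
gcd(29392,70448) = 16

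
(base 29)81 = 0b11101001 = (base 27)8h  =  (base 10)233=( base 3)22122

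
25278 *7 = 176946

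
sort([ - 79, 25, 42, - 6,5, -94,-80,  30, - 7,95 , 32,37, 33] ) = [  -  94,- 80, - 79, -7, - 6, 5,25,  30, 32,33, 37, 42,95 ] 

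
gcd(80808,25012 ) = 1924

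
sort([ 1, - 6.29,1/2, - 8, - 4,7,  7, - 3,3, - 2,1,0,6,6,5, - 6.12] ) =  [ - 8 , - 6.29,-6.12, - 4,-3, - 2, 0,1/2,1,1, 3,5,6, 6, 7,7 ] 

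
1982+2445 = 4427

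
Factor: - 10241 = -7^2*11^1*19^1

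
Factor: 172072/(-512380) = -2^1*5^( - 1)*11^(  -  1)*17^( - 1 )*157^1 = - 314/935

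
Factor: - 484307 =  - 131^1*3697^1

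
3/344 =3/344=0.01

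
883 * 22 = 19426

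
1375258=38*36191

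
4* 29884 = 119536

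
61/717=61/717 = 0.09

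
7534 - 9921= - 2387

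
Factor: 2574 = 2^1*3^2*11^1*13^1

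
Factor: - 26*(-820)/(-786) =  - 2^2*3^( - 1) * 5^1*13^1*41^1*131^ ( - 1) = - 10660/393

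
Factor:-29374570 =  - 2^1 * 5^1*19^2 * 79^1*103^1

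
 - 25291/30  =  -25291/30 = - 843.03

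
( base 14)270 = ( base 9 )604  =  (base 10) 490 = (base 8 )752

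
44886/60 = 7481/10 = 748.10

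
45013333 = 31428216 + 13585117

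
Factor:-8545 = - 5^1*1709^1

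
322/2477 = 322/2477 = 0.13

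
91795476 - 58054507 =33740969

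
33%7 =5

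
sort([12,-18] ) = [ - 18,  12 ]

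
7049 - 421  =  6628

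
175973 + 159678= 335651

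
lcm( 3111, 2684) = 136884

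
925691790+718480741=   1644172531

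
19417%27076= 19417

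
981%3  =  0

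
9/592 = 9/592 = 0.02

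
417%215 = 202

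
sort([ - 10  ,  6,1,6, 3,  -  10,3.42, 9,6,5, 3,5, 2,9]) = [ - 10 ,-10 , 1,2,3,  3 , 3.42, 5,5, 6,6  ,  6, 9,9]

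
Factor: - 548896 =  - 2^5*17^1*1009^1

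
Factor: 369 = 3^2*41^1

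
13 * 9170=119210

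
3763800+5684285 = 9448085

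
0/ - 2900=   0/1  =  - 0.00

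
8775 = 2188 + 6587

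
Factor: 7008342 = 2^1*3^1*11^1*106187^1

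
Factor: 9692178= 2^1* 3^1 * 1615363^1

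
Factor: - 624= - 2^4*3^1*13^1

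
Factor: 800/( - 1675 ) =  - 2^5*67^(- 1) = - 32/67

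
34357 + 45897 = 80254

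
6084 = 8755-2671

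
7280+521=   7801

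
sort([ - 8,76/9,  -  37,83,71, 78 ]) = [ - 37,  -  8,76/9,71, 78,83 ]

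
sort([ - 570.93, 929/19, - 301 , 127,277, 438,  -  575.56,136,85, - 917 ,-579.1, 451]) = [ - 917,- 579.1, - 575.56, - 570.93, - 301,929/19, 85,127, 136, 277,438, 451 ] 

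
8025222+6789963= 14815185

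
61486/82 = 749 + 34/41 = 749.83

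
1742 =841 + 901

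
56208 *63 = 3541104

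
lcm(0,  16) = 0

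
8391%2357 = 1320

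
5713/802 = 5713/802 = 7.12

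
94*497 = 46718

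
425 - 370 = 55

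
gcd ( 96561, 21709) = 1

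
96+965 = 1061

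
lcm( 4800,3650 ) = 350400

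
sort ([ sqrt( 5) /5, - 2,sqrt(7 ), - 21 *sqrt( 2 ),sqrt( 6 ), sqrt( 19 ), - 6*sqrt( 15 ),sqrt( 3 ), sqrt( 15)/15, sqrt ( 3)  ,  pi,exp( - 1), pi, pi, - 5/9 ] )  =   [ - 21*sqrt( 2),  -  6*sqrt (15 ), - 2 , - 5/9, sqrt( 15)/15, exp(  -  1 ), sqrt( 5)/5,sqrt( 3), sqrt(3 ), sqrt( 6), sqrt( 7), pi , pi,  pi, sqrt(19 ) ] 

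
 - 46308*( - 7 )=324156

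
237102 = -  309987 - - 547089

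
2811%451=105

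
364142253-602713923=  - 238571670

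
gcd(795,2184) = 3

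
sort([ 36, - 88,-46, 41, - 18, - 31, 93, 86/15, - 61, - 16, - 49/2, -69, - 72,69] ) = [ - 88,-72, - 69, - 61, - 46, - 31, - 49/2, - 18, - 16,86/15,36,41, 69,93 ]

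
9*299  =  2691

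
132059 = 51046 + 81013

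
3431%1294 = 843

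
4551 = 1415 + 3136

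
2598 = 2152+446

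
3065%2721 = 344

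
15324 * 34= 521016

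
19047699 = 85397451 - 66349752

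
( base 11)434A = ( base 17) 12ec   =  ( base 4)1121231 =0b1011001101101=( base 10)5741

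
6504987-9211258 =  - 2706271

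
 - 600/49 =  - 600/49 = - 12.24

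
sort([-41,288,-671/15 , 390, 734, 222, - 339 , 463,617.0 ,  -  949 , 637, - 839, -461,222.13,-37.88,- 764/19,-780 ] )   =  [ - 949,-839, - 780, - 461 ,-339 ,-671/15, - 41,-764/19, - 37.88, 222 , 222.13,288,390,463, 617.0,  637 , 734]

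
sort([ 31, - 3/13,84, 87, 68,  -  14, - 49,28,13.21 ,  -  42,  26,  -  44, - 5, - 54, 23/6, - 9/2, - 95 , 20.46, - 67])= [ - 95, - 67 ,- 54, - 49,  -  44, - 42 , - 14, - 5,-9/2, - 3/13, 23/6, 13.21, 20.46, 26,28,31,  68,84,  87]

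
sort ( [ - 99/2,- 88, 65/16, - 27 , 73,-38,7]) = [ - 88,  -  99/2 ,  -  38,-27, 65/16,7, 73] 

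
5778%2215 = 1348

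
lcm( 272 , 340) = 1360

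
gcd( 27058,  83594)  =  2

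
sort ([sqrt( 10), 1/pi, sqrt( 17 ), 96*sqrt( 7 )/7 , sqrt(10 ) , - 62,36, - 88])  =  [ - 88 , - 62,1/pi,sqrt ( 10),sqrt( 10),sqrt( 17) , 36 , 96*sqrt( 7)/7 ] 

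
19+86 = 105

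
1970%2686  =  1970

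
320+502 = 822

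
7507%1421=402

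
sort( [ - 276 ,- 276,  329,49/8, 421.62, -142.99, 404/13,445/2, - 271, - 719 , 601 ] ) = [-719,-276,  -  276, - 271,-142.99, 49/8, 404/13, 445/2,329, 421.62, 601 ]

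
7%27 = 7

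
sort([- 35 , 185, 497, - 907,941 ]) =[-907, - 35, 185, 497,941]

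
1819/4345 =1819/4345 = 0.42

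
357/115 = 357/115 = 3.10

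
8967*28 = 251076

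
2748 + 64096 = 66844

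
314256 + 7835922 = 8150178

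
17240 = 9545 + 7695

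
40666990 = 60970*667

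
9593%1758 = 803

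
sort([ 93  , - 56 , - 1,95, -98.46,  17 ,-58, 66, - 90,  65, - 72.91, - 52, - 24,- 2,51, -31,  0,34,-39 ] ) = [ - 98.46, - 90, - 72.91, - 58, - 56, - 52 , - 39,  -  31, - 24,  -  2, -1, 0, 17,34, 51, 65,  66,93,95]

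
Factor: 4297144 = 2^3*537143^1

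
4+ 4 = 8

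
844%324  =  196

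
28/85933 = 28/85933 = 0.00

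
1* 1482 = 1482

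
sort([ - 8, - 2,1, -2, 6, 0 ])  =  [ - 8, - 2, - 2, 0, 1, 6 ]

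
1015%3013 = 1015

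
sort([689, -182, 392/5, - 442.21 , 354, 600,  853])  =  [-442.21,  -  182, 392/5, 354,  600,689, 853]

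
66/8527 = 66/8527 = 0.01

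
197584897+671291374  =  868876271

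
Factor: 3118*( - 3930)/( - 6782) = 6126870/3391 = 2^1* 3^1*5^1*131^1*1559^1*3391^( - 1 )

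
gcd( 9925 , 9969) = 1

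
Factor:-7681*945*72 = -522615240 = - 2^3*3^5*5^1*7^1*7681^1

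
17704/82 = 8852/41  =  215.90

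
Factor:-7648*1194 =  - 9131712=- 2^6*3^1*199^1*239^1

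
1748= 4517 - 2769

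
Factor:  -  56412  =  -2^2 * 3^2 * 1567^1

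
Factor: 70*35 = 2^1 * 5^2*7^2 = 2450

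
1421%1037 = 384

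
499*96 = 47904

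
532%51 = 22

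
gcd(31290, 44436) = 42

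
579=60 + 519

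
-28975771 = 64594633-93570404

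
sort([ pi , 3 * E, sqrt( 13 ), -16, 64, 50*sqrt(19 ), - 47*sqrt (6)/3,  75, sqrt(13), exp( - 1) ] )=[ - 47*sqrt( 6) /3, - 16,  exp( - 1),pi,sqrt(13 ),  sqrt(13), 3*E, 64,75, 50*sqrt(19)]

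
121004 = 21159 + 99845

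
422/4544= 211/2272 = 0.09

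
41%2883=41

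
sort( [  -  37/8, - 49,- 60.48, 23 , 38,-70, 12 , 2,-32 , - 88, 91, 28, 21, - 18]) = [ - 88, - 70, - 60.48, - 49,-32, - 18,  -  37/8,2,12 , 21, 23 , 28, 38,91 ]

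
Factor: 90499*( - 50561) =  - 4575719939=- 7^1 * 31^1*233^1 * 90499^1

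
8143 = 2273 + 5870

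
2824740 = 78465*36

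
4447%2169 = 109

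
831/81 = 277/27= 10.26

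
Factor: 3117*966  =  3011022 = 2^1 * 3^2*7^1*23^1* 1039^1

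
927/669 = 309/223=1.39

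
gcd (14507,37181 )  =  1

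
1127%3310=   1127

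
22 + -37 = - 15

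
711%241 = 229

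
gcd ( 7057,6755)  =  1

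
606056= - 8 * ( - 75757)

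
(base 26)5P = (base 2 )10011011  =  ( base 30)55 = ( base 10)155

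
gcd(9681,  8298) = 1383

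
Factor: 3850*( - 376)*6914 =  - 2^5 * 5^2 * 7^1*11^1*47^1 * 3457^1   =  -10008706400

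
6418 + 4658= 11076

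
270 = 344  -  74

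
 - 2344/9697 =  - 1  +  7353/9697  =  - 0.24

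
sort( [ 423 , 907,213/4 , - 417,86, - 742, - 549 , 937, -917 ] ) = [ - 917, - 742,- 549, - 417, 213/4 , 86,423,907,937] 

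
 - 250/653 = - 250/653 =- 0.38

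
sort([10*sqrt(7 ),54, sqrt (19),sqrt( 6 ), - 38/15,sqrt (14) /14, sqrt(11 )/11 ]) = [ - 38/15, sqrt(14 )/14,  sqrt(11)/11, sqrt( 6 ), sqrt ( 19 ), 10*sqrt (7), 54]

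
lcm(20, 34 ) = 340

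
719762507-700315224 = 19447283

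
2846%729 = 659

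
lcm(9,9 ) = 9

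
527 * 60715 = 31996805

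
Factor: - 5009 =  - 5009^1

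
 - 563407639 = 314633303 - 878040942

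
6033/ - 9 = -2011/3= - 670.33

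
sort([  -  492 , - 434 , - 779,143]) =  [ - 779, - 492, - 434,143]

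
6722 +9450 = 16172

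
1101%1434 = 1101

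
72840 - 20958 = 51882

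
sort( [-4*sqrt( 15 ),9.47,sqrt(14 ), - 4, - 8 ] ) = [ - 4 *sqrt(15), - 8, - 4,sqrt(14),9.47 ] 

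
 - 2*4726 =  - 9452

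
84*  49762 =4180008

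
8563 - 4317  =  4246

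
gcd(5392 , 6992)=16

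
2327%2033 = 294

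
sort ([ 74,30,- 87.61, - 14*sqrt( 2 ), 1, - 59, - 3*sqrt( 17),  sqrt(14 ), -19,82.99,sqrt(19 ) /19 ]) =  [ - 87.61, - 59, - 14*sqrt( 2), - 19, - 3*sqrt( 17),sqrt( 19)/19, 1, sqrt (14), 30,74,82.99 ] 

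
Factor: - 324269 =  - 11^1*41^1*719^1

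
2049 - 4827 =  - 2778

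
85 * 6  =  510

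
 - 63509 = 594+  -  64103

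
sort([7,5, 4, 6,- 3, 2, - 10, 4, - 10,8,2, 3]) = [- 10,  -  10, - 3, 2, 2 , 3,4,4, 5, 6,7,  8 ] 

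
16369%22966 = 16369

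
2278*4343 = 9893354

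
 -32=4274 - 4306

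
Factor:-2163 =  - 3^1* 7^1*103^1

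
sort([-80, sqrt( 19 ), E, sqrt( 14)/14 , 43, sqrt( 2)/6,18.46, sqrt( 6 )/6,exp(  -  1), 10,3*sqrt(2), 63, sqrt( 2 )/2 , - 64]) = [ - 80,-64, sqrt (2)/6,  sqrt( 14)/14,exp( - 1), sqrt( 6 )/6,  sqrt( 2)/2, E, 3 * sqrt( 2),sqrt( 19), 10, 18.46, 43, 63 ]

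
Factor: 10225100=2^2*5^2*102251^1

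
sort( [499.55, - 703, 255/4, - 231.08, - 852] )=[ - 852, - 703, - 231.08, 255/4, 499.55]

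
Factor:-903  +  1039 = 2^3*17^1  =  136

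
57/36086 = 57/36086 =0.00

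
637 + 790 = 1427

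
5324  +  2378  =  7702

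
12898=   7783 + 5115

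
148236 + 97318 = 245554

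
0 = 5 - 5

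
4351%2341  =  2010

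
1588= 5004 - 3416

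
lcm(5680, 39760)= 39760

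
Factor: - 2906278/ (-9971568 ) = 2^( - 3)*3^(  -  2 )*19^1*69247^( - 1 )*76481^1 = 1453139/4985784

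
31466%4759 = 2912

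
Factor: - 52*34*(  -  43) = 76024 = 2^3*13^1*17^1*43^1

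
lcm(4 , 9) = 36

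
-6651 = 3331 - 9982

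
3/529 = 3/529 = 0.01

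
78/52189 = 78/52189 =0.00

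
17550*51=895050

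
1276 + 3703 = 4979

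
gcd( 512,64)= 64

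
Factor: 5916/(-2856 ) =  - 29/14   =  -  2^( - 1 )*7^( - 1)*29^1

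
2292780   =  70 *32754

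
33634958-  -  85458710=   119093668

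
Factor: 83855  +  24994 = 3^1*13^1*2791^1 = 108849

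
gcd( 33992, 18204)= 4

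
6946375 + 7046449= 13992824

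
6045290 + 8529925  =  14575215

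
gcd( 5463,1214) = 607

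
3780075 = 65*58155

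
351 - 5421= - 5070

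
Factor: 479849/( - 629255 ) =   -  5^(  -  1)*11^ (  -  1)*17^ ( - 1)*23^1*31^1 = -  713/935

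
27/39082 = 27/39082 = 0.00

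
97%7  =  6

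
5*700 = 3500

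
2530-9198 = -6668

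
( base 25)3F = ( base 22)42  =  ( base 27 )39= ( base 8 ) 132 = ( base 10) 90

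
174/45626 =87/22813  =  0.00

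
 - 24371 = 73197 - 97568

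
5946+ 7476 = 13422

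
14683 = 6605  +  8078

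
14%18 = 14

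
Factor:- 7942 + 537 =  - 7405=- 5^1*1481^1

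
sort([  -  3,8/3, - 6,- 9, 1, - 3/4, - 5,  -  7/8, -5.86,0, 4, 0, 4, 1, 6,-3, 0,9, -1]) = [ - 9 , - 6, - 5.86, - 5, - 3, - 3  , - 1, - 7/8, - 3/4,0, 0,  0, 1, 1, 8/3, 4,4, 6, 9]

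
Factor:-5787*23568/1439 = -136388016/1439= - 2^4*3^3*491^1 * 643^1 * 1439^( - 1 )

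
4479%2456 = 2023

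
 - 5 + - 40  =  -45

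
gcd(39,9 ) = 3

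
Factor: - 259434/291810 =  - 609/685 = - 3^1  *  5^( - 1 )*7^1*29^1  *  137^( - 1 )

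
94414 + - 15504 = 78910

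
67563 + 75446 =143009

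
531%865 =531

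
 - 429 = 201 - 630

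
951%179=56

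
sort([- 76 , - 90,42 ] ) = [ - 90, - 76 , 42 ]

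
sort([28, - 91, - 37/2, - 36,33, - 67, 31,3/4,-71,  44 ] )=[ - 91, - 71,-67,- 36,-37/2,3/4,  28,31,33,44]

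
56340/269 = 209+119/269=209.44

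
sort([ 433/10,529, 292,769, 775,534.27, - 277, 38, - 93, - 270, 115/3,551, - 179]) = [ - 277, - 270 , - 179,  -  93,38, 115/3, 433/10, 292, 529, 534.27,551,769,775]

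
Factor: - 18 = -2^1 * 3^2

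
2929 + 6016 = 8945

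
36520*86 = 3140720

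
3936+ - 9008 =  - 5072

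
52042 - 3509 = 48533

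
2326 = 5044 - 2718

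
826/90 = 9 + 8/45=9.18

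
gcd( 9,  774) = 9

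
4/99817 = 4/99817 = 0.00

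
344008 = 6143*56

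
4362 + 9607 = 13969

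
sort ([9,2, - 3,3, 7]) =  [ - 3,2, 3, 7,9]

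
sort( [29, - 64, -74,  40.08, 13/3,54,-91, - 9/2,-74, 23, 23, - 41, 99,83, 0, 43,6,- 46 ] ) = [ - 91, - 74, - 74, - 64, - 46, -41,  -  9/2 , 0 , 13/3, 6, 23,23, 29  ,  40.08, 43, 54,83, 99]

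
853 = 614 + 239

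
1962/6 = 327 = 327.00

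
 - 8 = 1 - 9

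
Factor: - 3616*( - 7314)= 2^6*3^1*23^1*53^1*113^1=26447424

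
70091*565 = 39601415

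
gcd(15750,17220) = 210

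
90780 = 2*45390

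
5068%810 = 208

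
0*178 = 0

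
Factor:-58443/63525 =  - 23/25 = - 5^(- 2)*23^1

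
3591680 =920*3904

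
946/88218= 473/44109 = 0.01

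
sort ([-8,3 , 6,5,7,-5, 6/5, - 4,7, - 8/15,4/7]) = [ - 8,  -  5,-4,-8/15 , 4/7,6/5,3, 5,6,7,7] 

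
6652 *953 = 6339356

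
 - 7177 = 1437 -8614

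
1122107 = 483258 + 638849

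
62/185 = 62/185 = 0.34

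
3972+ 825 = 4797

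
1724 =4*431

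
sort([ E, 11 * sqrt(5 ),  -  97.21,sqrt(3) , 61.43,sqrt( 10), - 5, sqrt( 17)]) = [ - 97.21, - 5, sqrt(3),E, sqrt( 10), sqrt( 17),11 * sqrt (5), 61.43]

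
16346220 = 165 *99068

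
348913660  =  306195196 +42718464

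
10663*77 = 821051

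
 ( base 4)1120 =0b1011000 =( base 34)2K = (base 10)88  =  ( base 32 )2o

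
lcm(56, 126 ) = 504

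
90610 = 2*45305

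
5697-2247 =3450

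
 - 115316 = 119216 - 234532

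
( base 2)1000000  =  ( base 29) 26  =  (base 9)71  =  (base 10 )64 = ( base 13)4c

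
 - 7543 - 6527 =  - 14070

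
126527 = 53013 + 73514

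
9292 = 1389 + 7903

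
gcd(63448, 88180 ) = 4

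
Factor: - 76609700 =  - 2^2 *5^2* 766097^1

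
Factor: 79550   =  2^1*5^2*37^1*43^1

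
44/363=4/33= 0.12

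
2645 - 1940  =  705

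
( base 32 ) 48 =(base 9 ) 161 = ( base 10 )136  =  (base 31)4C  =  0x88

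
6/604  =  3/302 = 0.01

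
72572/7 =10367 + 3/7 =10367.43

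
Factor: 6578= 2^1* 11^1 * 13^1 * 23^1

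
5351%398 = 177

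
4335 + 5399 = 9734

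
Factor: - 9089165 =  -5^1*1817833^1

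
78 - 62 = 16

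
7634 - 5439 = 2195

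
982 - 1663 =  - 681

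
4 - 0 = 4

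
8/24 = 1/3 = 0.33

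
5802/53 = 109 + 25/53 = 109.47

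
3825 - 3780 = 45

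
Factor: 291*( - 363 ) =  - 105633 = - 3^2*11^2*97^1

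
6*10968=65808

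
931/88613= 133/12659 = 0.01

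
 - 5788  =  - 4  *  1447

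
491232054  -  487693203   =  3538851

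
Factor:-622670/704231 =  -710/803=- 2^1*5^1* 11^(- 1 ) * 71^1 * 73^( - 1 )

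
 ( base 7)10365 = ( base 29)32e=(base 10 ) 2595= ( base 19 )73B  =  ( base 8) 5043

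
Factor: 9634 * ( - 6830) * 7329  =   - 482249812380 = - 2^2*3^1*5^1 *7^1*349^1 * 683^1 * 4817^1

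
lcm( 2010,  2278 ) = 34170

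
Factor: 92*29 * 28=2^4*7^1*23^1 *29^1=74704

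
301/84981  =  301/84981=0.00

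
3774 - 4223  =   - 449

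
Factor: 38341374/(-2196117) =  - 12780458/732039= -2^1 * 3^( - 1)*7^(  -  1)*11^( - 1 )*827^1*3169^( - 1 )*7727^1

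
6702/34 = 197 + 2/17 = 197.12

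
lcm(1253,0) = 0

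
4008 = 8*501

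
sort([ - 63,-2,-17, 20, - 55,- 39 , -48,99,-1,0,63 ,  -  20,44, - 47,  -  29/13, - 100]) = [ - 100 , - 63,-55, - 48, - 47, - 39, - 20 , -17,-29/13,- 2 , - 1,0,20, 44,63,99]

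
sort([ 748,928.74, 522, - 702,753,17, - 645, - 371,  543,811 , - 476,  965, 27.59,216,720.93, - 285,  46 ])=[ - 702, - 645, - 476, -371 , - 285, 17,27.59,46,216,522,543,720.93,748,753 , 811,928.74 , 965]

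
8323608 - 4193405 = 4130203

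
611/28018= 611/28018=0.02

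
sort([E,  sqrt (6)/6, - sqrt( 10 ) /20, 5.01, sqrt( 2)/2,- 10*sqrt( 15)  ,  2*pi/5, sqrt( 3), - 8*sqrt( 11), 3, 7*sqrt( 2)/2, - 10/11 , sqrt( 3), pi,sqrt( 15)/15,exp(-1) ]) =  [  -  10*sqrt( 15 ), - 8*sqrt( 11 ), - 10/11, - sqrt(10)/20,sqrt( 15)/15,exp(-1),sqrt( 6)/6,sqrt( 2 ) /2,  2*pi/5, sqrt (3 ), sqrt( 3), E, 3, pi,7*sqrt( 2 ) /2, 5.01 ]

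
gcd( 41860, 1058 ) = 46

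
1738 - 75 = 1663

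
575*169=97175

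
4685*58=271730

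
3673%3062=611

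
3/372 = 1/124 = 0.01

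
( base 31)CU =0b110010010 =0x192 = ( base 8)622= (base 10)402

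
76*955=72580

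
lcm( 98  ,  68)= 3332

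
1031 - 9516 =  - 8485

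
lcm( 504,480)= 10080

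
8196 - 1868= 6328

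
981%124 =113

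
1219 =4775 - 3556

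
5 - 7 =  - 2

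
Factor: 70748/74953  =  2^2*17^(  -  1 )*23^1*769^1*4409^( - 1 ) 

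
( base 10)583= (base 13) 35b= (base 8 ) 1107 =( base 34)H5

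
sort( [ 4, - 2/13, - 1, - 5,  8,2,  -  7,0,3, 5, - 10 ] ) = [-10, - 7, - 5, - 1, - 2/13, 0, 2, 3,4 , 5,8 ] 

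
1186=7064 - 5878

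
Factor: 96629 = 13^1 * 7433^1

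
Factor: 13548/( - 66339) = - 4516/22113= - 2^2*3^( - 5)*7^( - 1)*13^ ( - 1 )*1129^1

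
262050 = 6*43675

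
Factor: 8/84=2/21 = 2^1*3^(  -  1 )*7^( - 1)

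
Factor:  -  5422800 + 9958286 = 2^1*31^1*191^1*383^1 = 4535486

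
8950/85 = 1790/17= 105.29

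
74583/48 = 1553 +13/16 = 1553.81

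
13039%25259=13039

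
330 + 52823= 53153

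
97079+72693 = 169772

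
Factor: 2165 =5^1*433^1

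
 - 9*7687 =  - 69183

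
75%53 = 22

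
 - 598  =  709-1307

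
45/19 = 45/19 = 2.37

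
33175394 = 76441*434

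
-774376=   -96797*8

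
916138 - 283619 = 632519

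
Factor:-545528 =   -  2^3 *19^1*37^1*97^1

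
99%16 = 3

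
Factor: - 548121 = -3^1*7^1*43^1*607^1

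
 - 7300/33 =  - 7300/33 = -  221.21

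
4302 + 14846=19148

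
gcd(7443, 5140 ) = 1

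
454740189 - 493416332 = -38676143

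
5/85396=5/85396=0.00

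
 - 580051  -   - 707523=127472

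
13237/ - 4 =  - 13237/4 = - 3309.25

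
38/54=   19/27 = 0.70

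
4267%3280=987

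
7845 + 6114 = 13959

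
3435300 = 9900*347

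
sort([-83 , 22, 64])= [-83, 22,  64 ]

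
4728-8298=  - 3570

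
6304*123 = 775392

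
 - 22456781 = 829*(-27089 ) 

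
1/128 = 1/128 = 0.01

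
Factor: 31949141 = 7^1*163^1*28001^1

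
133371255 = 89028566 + 44342689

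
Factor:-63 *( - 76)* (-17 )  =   - 2^2*3^2*7^1*17^1 * 19^1 = - 81396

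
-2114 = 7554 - 9668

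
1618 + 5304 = 6922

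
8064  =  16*504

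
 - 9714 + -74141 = -83855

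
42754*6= 256524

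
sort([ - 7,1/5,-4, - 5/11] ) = [ - 7,-4,-5/11, 1/5]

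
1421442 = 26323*54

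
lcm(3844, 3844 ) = 3844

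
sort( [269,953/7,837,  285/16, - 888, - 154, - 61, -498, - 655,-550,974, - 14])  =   [ -888,  -  655, - 550, - 498, - 154, - 61,-14,285/16, 953/7,269,  837, 974] 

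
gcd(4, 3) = 1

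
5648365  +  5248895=10897260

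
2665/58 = 2665/58 = 45.95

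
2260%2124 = 136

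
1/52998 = 1/52998 = 0.00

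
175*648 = 113400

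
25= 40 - 15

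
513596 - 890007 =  - 376411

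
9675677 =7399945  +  2275732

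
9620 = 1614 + 8006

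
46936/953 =49 + 239/953 = 49.25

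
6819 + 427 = 7246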